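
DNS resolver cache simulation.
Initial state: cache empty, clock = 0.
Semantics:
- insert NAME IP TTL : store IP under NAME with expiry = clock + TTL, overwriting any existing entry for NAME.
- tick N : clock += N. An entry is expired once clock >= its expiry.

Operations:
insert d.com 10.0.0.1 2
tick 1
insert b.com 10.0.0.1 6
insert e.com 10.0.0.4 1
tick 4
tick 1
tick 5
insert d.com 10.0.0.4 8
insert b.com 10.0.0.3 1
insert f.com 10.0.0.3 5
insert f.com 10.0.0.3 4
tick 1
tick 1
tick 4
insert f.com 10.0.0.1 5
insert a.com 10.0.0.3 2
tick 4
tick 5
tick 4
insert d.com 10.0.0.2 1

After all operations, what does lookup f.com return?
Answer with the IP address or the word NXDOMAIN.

Answer: NXDOMAIN

Derivation:
Op 1: insert d.com -> 10.0.0.1 (expiry=0+2=2). clock=0
Op 2: tick 1 -> clock=1.
Op 3: insert b.com -> 10.0.0.1 (expiry=1+6=7). clock=1
Op 4: insert e.com -> 10.0.0.4 (expiry=1+1=2). clock=1
Op 5: tick 4 -> clock=5. purged={d.com,e.com}
Op 6: tick 1 -> clock=6.
Op 7: tick 5 -> clock=11. purged={b.com}
Op 8: insert d.com -> 10.0.0.4 (expiry=11+8=19). clock=11
Op 9: insert b.com -> 10.0.0.3 (expiry=11+1=12). clock=11
Op 10: insert f.com -> 10.0.0.3 (expiry=11+5=16). clock=11
Op 11: insert f.com -> 10.0.0.3 (expiry=11+4=15). clock=11
Op 12: tick 1 -> clock=12. purged={b.com}
Op 13: tick 1 -> clock=13.
Op 14: tick 4 -> clock=17. purged={f.com}
Op 15: insert f.com -> 10.0.0.1 (expiry=17+5=22). clock=17
Op 16: insert a.com -> 10.0.0.3 (expiry=17+2=19). clock=17
Op 17: tick 4 -> clock=21. purged={a.com,d.com}
Op 18: tick 5 -> clock=26. purged={f.com}
Op 19: tick 4 -> clock=30.
Op 20: insert d.com -> 10.0.0.2 (expiry=30+1=31). clock=30
lookup f.com: not in cache (expired or never inserted)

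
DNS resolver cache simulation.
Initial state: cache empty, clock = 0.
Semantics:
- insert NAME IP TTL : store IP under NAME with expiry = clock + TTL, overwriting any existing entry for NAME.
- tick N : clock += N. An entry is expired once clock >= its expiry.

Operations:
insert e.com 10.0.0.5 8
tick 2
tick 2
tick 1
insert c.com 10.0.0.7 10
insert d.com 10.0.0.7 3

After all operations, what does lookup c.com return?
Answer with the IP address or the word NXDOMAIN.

Answer: 10.0.0.7

Derivation:
Op 1: insert e.com -> 10.0.0.5 (expiry=0+8=8). clock=0
Op 2: tick 2 -> clock=2.
Op 3: tick 2 -> clock=4.
Op 4: tick 1 -> clock=5.
Op 5: insert c.com -> 10.0.0.7 (expiry=5+10=15). clock=5
Op 6: insert d.com -> 10.0.0.7 (expiry=5+3=8). clock=5
lookup c.com: present, ip=10.0.0.7 expiry=15 > clock=5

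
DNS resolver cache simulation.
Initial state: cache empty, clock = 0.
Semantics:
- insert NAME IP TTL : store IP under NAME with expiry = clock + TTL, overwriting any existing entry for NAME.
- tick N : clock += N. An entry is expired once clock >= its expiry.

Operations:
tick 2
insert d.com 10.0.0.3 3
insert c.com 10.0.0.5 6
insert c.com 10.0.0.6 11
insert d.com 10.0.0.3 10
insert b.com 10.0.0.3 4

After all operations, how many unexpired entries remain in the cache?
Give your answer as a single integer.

Op 1: tick 2 -> clock=2.
Op 2: insert d.com -> 10.0.0.3 (expiry=2+3=5). clock=2
Op 3: insert c.com -> 10.0.0.5 (expiry=2+6=8). clock=2
Op 4: insert c.com -> 10.0.0.6 (expiry=2+11=13). clock=2
Op 5: insert d.com -> 10.0.0.3 (expiry=2+10=12). clock=2
Op 6: insert b.com -> 10.0.0.3 (expiry=2+4=6). clock=2
Final cache (unexpired): {b.com,c.com,d.com} -> size=3

Answer: 3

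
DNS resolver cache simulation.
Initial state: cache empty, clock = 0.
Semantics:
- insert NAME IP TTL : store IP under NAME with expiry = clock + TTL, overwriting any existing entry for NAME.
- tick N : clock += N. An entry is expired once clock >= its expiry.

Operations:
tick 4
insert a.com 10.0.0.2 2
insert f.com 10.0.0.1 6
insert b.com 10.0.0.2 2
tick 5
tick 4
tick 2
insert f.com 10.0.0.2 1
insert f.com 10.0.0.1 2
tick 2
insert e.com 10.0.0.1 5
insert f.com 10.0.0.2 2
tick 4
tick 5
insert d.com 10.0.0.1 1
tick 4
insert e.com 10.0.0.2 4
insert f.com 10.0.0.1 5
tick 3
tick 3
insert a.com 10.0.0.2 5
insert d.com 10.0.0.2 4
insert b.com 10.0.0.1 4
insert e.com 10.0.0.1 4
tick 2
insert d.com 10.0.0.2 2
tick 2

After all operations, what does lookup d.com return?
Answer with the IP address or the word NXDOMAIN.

Answer: NXDOMAIN

Derivation:
Op 1: tick 4 -> clock=4.
Op 2: insert a.com -> 10.0.0.2 (expiry=4+2=6). clock=4
Op 3: insert f.com -> 10.0.0.1 (expiry=4+6=10). clock=4
Op 4: insert b.com -> 10.0.0.2 (expiry=4+2=6). clock=4
Op 5: tick 5 -> clock=9. purged={a.com,b.com}
Op 6: tick 4 -> clock=13. purged={f.com}
Op 7: tick 2 -> clock=15.
Op 8: insert f.com -> 10.0.0.2 (expiry=15+1=16). clock=15
Op 9: insert f.com -> 10.0.0.1 (expiry=15+2=17). clock=15
Op 10: tick 2 -> clock=17. purged={f.com}
Op 11: insert e.com -> 10.0.0.1 (expiry=17+5=22). clock=17
Op 12: insert f.com -> 10.0.0.2 (expiry=17+2=19). clock=17
Op 13: tick 4 -> clock=21. purged={f.com}
Op 14: tick 5 -> clock=26. purged={e.com}
Op 15: insert d.com -> 10.0.0.1 (expiry=26+1=27). clock=26
Op 16: tick 4 -> clock=30. purged={d.com}
Op 17: insert e.com -> 10.0.0.2 (expiry=30+4=34). clock=30
Op 18: insert f.com -> 10.0.0.1 (expiry=30+5=35). clock=30
Op 19: tick 3 -> clock=33.
Op 20: tick 3 -> clock=36. purged={e.com,f.com}
Op 21: insert a.com -> 10.0.0.2 (expiry=36+5=41). clock=36
Op 22: insert d.com -> 10.0.0.2 (expiry=36+4=40). clock=36
Op 23: insert b.com -> 10.0.0.1 (expiry=36+4=40). clock=36
Op 24: insert e.com -> 10.0.0.1 (expiry=36+4=40). clock=36
Op 25: tick 2 -> clock=38.
Op 26: insert d.com -> 10.0.0.2 (expiry=38+2=40). clock=38
Op 27: tick 2 -> clock=40. purged={b.com,d.com,e.com}
lookup d.com: not in cache (expired or never inserted)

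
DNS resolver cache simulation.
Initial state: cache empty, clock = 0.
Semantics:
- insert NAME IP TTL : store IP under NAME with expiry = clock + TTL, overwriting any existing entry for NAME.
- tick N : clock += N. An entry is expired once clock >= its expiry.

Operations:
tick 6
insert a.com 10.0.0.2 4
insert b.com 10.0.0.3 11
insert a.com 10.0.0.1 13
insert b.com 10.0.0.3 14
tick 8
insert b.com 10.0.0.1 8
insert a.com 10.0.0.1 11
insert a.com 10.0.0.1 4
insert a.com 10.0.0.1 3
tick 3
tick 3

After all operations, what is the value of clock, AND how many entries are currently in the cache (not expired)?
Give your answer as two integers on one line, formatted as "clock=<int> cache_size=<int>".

Op 1: tick 6 -> clock=6.
Op 2: insert a.com -> 10.0.0.2 (expiry=6+4=10). clock=6
Op 3: insert b.com -> 10.0.0.3 (expiry=6+11=17). clock=6
Op 4: insert a.com -> 10.0.0.1 (expiry=6+13=19). clock=6
Op 5: insert b.com -> 10.0.0.3 (expiry=6+14=20). clock=6
Op 6: tick 8 -> clock=14.
Op 7: insert b.com -> 10.0.0.1 (expiry=14+8=22). clock=14
Op 8: insert a.com -> 10.0.0.1 (expiry=14+11=25). clock=14
Op 9: insert a.com -> 10.0.0.1 (expiry=14+4=18). clock=14
Op 10: insert a.com -> 10.0.0.1 (expiry=14+3=17). clock=14
Op 11: tick 3 -> clock=17. purged={a.com}
Op 12: tick 3 -> clock=20.
Final clock = 20
Final cache (unexpired): {b.com} -> size=1

Answer: clock=20 cache_size=1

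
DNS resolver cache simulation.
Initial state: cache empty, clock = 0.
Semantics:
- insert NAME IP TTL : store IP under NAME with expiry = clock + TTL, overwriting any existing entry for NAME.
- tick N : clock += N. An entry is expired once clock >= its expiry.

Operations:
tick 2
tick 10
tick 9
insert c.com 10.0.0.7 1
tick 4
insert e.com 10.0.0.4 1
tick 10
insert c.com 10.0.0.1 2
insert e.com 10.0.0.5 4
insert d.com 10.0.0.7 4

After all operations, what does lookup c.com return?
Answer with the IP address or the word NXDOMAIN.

Op 1: tick 2 -> clock=2.
Op 2: tick 10 -> clock=12.
Op 3: tick 9 -> clock=21.
Op 4: insert c.com -> 10.0.0.7 (expiry=21+1=22). clock=21
Op 5: tick 4 -> clock=25. purged={c.com}
Op 6: insert e.com -> 10.0.0.4 (expiry=25+1=26). clock=25
Op 7: tick 10 -> clock=35. purged={e.com}
Op 8: insert c.com -> 10.0.0.1 (expiry=35+2=37). clock=35
Op 9: insert e.com -> 10.0.0.5 (expiry=35+4=39). clock=35
Op 10: insert d.com -> 10.0.0.7 (expiry=35+4=39). clock=35
lookup c.com: present, ip=10.0.0.1 expiry=37 > clock=35

Answer: 10.0.0.1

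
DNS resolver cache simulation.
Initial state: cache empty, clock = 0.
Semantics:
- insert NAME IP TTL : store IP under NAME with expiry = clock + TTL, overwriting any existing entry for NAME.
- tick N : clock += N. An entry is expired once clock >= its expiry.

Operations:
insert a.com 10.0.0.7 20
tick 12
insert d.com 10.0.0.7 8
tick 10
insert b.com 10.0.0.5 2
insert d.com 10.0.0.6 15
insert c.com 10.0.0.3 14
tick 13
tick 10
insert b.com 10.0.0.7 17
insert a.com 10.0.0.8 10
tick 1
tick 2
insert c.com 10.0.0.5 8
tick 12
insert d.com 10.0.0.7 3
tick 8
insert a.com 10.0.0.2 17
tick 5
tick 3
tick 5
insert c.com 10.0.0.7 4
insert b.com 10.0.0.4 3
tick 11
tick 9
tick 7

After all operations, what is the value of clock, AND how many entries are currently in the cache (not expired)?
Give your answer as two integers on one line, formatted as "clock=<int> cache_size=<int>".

Answer: clock=108 cache_size=0

Derivation:
Op 1: insert a.com -> 10.0.0.7 (expiry=0+20=20). clock=0
Op 2: tick 12 -> clock=12.
Op 3: insert d.com -> 10.0.0.7 (expiry=12+8=20). clock=12
Op 4: tick 10 -> clock=22. purged={a.com,d.com}
Op 5: insert b.com -> 10.0.0.5 (expiry=22+2=24). clock=22
Op 6: insert d.com -> 10.0.0.6 (expiry=22+15=37). clock=22
Op 7: insert c.com -> 10.0.0.3 (expiry=22+14=36). clock=22
Op 8: tick 13 -> clock=35. purged={b.com}
Op 9: tick 10 -> clock=45. purged={c.com,d.com}
Op 10: insert b.com -> 10.0.0.7 (expiry=45+17=62). clock=45
Op 11: insert a.com -> 10.0.0.8 (expiry=45+10=55). clock=45
Op 12: tick 1 -> clock=46.
Op 13: tick 2 -> clock=48.
Op 14: insert c.com -> 10.0.0.5 (expiry=48+8=56). clock=48
Op 15: tick 12 -> clock=60. purged={a.com,c.com}
Op 16: insert d.com -> 10.0.0.7 (expiry=60+3=63). clock=60
Op 17: tick 8 -> clock=68. purged={b.com,d.com}
Op 18: insert a.com -> 10.0.0.2 (expiry=68+17=85). clock=68
Op 19: tick 5 -> clock=73.
Op 20: tick 3 -> clock=76.
Op 21: tick 5 -> clock=81.
Op 22: insert c.com -> 10.0.0.7 (expiry=81+4=85). clock=81
Op 23: insert b.com -> 10.0.0.4 (expiry=81+3=84). clock=81
Op 24: tick 11 -> clock=92. purged={a.com,b.com,c.com}
Op 25: tick 9 -> clock=101.
Op 26: tick 7 -> clock=108.
Final clock = 108
Final cache (unexpired): {} -> size=0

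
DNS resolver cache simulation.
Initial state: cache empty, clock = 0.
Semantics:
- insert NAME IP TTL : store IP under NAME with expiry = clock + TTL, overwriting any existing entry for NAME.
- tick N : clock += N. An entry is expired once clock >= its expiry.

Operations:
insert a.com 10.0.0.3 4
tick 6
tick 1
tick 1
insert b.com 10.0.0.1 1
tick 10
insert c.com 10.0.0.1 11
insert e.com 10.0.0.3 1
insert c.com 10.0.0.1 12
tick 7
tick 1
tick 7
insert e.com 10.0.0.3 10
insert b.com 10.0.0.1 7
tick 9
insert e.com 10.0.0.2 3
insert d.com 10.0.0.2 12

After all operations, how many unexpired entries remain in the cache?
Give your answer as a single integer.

Op 1: insert a.com -> 10.0.0.3 (expiry=0+4=4). clock=0
Op 2: tick 6 -> clock=6. purged={a.com}
Op 3: tick 1 -> clock=7.
Op 4: tick 1 -> clock=8.
Op 5: insert b.com -> 10.0.0.1 (expiry=8+1=9). clock=8
Op 6: tick 10 -> clock=18. purged={b.com}
Op 7: insert c.com -> 10.0.0.1 (expiry=18+11=29). clock=18
Op 8: insert e.com -> 10.0.0.3 (expiry=18+1=19). clock=18
Op 9: insert c.com -> 10.0.0.1 (expiry=18+12=30). clock=18
Op 10: tick 7 -> clock=25. purged={e.com}
Op 11: tick 1 -> clock=26.
Op 12: tick 7 -> clock=33. purged={c.com}
Op 13: insert e.com -> 10.0.0.3 (expiry=33+10=43). clock=33
Op 14: insert b.com -> 10.0.0.1 (expiry=33+7=40). clock=33
Op 15: tick 9 -> clock=42. purged={b.com}
Op 16: insert e.com -> 10.0.0.2 (expiry=42+3=45). clock=42
Op 17: insert d.com -> 10.0.0.2 (expiry=42+12=54). clock=42
Final cache (unexpired): {d.com,e.com} -> size=2

Answer: 2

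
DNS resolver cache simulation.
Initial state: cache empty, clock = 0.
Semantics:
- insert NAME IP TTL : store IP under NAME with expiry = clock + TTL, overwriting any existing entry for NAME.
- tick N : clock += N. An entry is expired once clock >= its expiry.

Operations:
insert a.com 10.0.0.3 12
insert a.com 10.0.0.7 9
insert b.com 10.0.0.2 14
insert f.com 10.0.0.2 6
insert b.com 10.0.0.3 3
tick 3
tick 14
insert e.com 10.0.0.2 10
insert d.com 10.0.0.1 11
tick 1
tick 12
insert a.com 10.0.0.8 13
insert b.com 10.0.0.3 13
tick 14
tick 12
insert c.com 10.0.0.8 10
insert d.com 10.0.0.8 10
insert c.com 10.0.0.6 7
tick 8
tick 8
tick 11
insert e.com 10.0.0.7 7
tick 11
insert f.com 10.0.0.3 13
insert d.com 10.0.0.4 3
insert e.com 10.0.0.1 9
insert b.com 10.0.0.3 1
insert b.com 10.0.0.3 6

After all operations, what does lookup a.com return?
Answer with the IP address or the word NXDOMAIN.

Op 1: insert a.com -> 10.0.0.3 (expiry=0+12=12). clock=0
Op 2: insert a.com -> 10.0.0.7 (expiry=0+9=9). clock=0
Op 3: insert b.com -> 10.0.0.2 (expiry=0+14=14). clock=0
Op 4: insert f.com -> 10.0.0.2 (expiry=0+6=6). clock=0
Op 5: insert b.com -> 10.0.0.3 (expiry=0+3=3). clock=0
Op 6: tick 3 -> clock=3. purged={b.com}
Op 7: tick 14 -> clock=17. purged={a.com,f.com}
Op 8: insert e.com -> 10.0.0.2 (expiry=17+10=27). clock=17
Op 9: insert d.com -> 10.0.0.1 (expiry=17+11=28). clock=17
Op 10: tick 1 -> clock=18.
Op 11: tick 12 -> clock=30. purged={d.com,e.com}
Op 12: insert a.com -> 10.0.0.8 (expiry=30+13=43). clock=30
Op 13: insert b.com -> 10.0.0.3 (expiry=30+13=43). clock=30
Op 14: tick 14 -> clock=44. purged={a.com,b.com}
Op 15: tick 12 -> clock=56.
Op 16: insert c.com -> 10.0.0.8 (expiry=56+10=66). clock=56
Op 17: insert d.com -> 10.0.0.8 (expiry=56+10=66). clock=56
Op 18: insert c.com -> 10.0.0.6 (expiry=56+7=63). clock=56
Op 19: tick 8 -> clock=64. purged={c.com}
Op 20: tick 8 -> clock=72. purged={d.com}
Op 21: tick 11 -> clock=83.
Op 22: insert e.com -> 10.0.0.7 (expiry=83+7=90). clock=83
Op 23: tick 11 -> clock=94. purged={e.com}
Op 24: insert f.com -> 10.0.0.3 (expiry=94+13=107). clock=94
Op 25: insert d.com -> 10.0.0.4 (expiry=94+3=97). clock=94
Op 26: insert e.com -> 10.0.0.1 (expiry=94+9=103). clock=94
Op 27: insert b.com -> 10.0.0.3 (expiry=94+1=95). clock=94
Op 28: insert b.com -> 10.0.0.3 (expiry=94+6=100). clock=94
lookup a.com: not in cache (expired or never inserted)

Answer: NXDOMAIN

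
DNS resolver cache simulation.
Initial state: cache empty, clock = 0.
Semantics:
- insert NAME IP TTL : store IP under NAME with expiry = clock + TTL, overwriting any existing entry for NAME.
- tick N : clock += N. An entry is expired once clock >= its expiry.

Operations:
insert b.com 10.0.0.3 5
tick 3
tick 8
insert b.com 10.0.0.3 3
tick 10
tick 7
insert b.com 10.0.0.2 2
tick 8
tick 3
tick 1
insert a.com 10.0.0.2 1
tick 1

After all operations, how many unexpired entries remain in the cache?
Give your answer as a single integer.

Answer: 0

Derivation:
Op 1: insert b.com -> 10.0.0.3 (expiry=0+5=5). clock=0
Op 2: tick 3 -> clock=3.
Op 3: tick 8 -> clock=11. purged={b.com}
Op 4: insert b.com -> 10.0.0.3 (expiry=11+3=14). clock=11
Op 5: tick 10 -> clock=21. purged={b.com}
Op 6: tick 7 -> clock=28.
Op 7: insert b.com -> 10.0.0.2 (expiry=28+2=30). clock=28
Op 8: tick 8 -> clock=36. purged={b.com}
Op 9: tick 3 -> clock=39.
Op 10: tick 1 -> clock=40.
Op 11: insert a.com -> 10.0.0.2 (expiry=40+1=41). clock=40
Op 12: tick 1 -> clock=41. purged={a.com}
Final cache (unexpired): {} -> size=0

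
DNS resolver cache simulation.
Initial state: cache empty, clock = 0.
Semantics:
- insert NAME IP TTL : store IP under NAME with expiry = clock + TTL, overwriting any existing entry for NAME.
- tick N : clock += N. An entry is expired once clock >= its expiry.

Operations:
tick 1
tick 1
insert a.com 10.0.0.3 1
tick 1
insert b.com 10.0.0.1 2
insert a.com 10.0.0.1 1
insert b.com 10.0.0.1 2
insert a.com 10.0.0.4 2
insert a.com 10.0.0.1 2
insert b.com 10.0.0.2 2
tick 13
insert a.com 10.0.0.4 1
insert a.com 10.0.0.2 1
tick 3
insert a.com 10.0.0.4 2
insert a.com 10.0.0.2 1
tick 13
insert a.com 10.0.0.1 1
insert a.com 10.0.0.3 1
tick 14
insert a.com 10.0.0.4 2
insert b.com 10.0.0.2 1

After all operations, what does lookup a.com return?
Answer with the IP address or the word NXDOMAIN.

Op 1: tick 1 -> clock=1.
Op 2: tick 1 -> clock=2.
Op 3: insert a.com -> 10.0.0.3 (expiry=2+1=3). clock=2
Op 4: tick 1 -> clock=3. purged={a.com}
Op 5: insert b.com -> 10.0.0.1 (expiry=3+2=5). clock=3
Op 6: insert a.com -> 10.0.0.1 (expiry=3+1=4). clock=3
Op 7: insert b.com -> 10.0.0.1 (expiry=3+2=5). clock=3
Op 8: insert a.com -> 10.0.0.4 (expiry=3+2=5). clock=3
Op 9: insert a.com -> 10.0.0.1 (expiry=3+2=5). clock=3
Op 10: insert b.com -> 10.0.0.2 (expiry=3+2=5). clock=3
Op 11: tick 13 -> clock=16. purged={a.com,b.com}
Op 12: insert a.com -> 10.0.0.4 (expiry=16+1=17). clock=16
Op 13: insert a.com -> 10.0.0.2 (expiry=16+1=17). clock=16
Op 14: tick 3 -> clock=19. purged={a.com}
Op 15: insert a.com -> 10.0.0.4 (expiry=19+2=21). clock=19
Op 16: insert a.com -> 10.0.0.2 (expiry=19+1=20). clock=19
Op 17: tick 13 -> clock=32. purged={a.com}
Op 18: insert a.com -> 10.0.0.1 (expiry=32+1=33). clock=32
Op 19: insert a.com -> 10.0.0.3 (expiry=32+1=33). clock=32
Op 20: tick 14 -> clock=46. purged={a.com}
Op 21: insert a.com -> 10.0.0.4 (expiry=46+2=48). clock=46
Op 22: insert b.com -> 10.0.0.2 (expiry=46+1=47). clock=46
lookup a.com: present, ip=10.0.0.4 expiry=48 > clock=46

Answer: 10.0.0.4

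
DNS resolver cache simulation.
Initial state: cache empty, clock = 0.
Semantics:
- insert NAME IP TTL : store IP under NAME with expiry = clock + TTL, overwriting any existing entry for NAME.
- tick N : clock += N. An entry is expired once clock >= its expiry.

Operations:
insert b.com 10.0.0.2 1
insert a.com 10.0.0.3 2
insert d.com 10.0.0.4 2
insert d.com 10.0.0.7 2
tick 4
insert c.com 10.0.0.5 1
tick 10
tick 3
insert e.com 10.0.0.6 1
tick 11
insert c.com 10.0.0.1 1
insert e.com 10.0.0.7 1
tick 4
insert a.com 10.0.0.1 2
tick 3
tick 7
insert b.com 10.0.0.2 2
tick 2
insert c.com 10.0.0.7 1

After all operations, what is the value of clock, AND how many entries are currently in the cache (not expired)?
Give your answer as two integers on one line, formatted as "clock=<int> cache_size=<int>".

Answer: clock=44 cache_size=1

Derivation:
Op 1: insert b.com -> 10.0.0.2 (expiry=0+1=1). clock=0
Op 2: insert a.com -> 10.0.0.3 (expiry=0+2=2). clock=0
Op 3: insert d.com -> 10.0.0.4 (expiry=0+2=2). clock=0
Op 4: insert d.com -> 10.0.0.7 (expiry=0+2=2). clock=0
Op 5: tick 4 -> clock=4. purged={a.com,b.com,d.com}
Op 6: insert c.com -> 10.0.0.5 (expiry=4+1=5). clock=4
Op 7: tick 10 -> clock=14. purged={c.com}
Op 8: tick 3 -> clock=17.
Op 9: insert e.com -> 10.0.0.6 (expiry=17+1=18). clock=17
Op 10: tick 11 -> clock=28. purged={e.com}
Op 11: insert c.com -> 10.0.0.1 (expiry=28+1=29). clock=28
Op 12: insert e.com -> 10.0.0.7 (expiry=28+1=29). clock=28
Op 13: tick 4 -> clock=32. purged={c.com,e.com}
Op 14: insert a.com -> 10.0.0.1 (expiry=32+2=34). clock=32
Op 15: tick 3 -> clock=35. purged={a.com}
Op 16: tick 7 -> clock=42.
Op 17: insert b.com -> 10.0.0.2 (expiry=42+2=44). clock=42
Op 18: tick 2 -> clock=44. purged={b.com}
Op 19: insert c.com -> 10.0.0.7 (expiry=44+1=45). clock=44
Final clock = 44
Final cache (unexpired): {c.com} -> size=1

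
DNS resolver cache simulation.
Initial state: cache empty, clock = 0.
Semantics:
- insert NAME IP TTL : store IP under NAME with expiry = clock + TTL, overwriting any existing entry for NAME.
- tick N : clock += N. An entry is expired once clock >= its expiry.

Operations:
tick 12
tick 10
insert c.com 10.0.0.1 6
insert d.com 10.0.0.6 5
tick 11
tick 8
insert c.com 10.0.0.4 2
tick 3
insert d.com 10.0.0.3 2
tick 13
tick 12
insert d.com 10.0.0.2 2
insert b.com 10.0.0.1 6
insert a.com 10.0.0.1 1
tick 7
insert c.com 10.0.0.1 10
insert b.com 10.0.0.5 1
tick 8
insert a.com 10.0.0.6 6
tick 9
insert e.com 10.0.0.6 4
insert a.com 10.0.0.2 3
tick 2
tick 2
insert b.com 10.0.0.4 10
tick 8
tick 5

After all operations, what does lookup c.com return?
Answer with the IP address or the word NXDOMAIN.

Op 1: tick 12 -> clock=12.
Op 2: tick 10 -> clock=22.
Op 3: insert c.com -> 10.0.0.1 (expiry=22+6=28). clock=22
Op 4: insert d.com -> 10.0.0.6 (expiry=22+5=27). clock=22
Op 5: tick 11 -> clock=33. purged={c.com,d.com}
Op 6: tick 8 -> clock=41.
Op 7: insert c.com -> 10.0.0.4 (expiry=41+2=43). clock=41
Op 8: tick 3 -> clock=44. purged={c.com}
Op 9: insert d.com -> 10.0.0.3 (expiry=44+2=46). clock=44
Op 10: tick 13 -> clock=57. purged={d.com}
Op 11: tick 12 -> clock=69.
Op 12: insert d.com -> 10.0.0.2 (expiry=69+2=71). clock=69
Op 13: insert b.com -> 10.0.0.1 (expiry=69+6=75). clock=69
Op 14: insert a.com -> 10.0.0.1 (expiry=69+1=70). clock=69
Op 15: tick 7 -> clock=76. purged={a.com,b.com,d.com}
Op 16: insert c.com -> 10.0.0.1 (expiry=76+10=86). clock=76
Op 17: insert b.com -> 10.0.0.5 (expiry=76+1=77). clock=76
Op 18: tick 8 -> clock=84. purged={b.com}
Op 19: insert a.com -> 10.0.0.6 (expiry=84+6=90). clock=84
Op 20: tick 9 -> clock=93. purged={a.com,c.com}
Op 21: insert e.com -> 10.0.0.6 (expiry=93+4=97). clock=93
Op 22: insert a.com -> 10.0.0.2 (expiry=93+3=96). clock=93
Op 23: tick 2 -> clock=95.
Op 24: tick 2 -> clock=97. purged={a.com,e.com}
Op 25: insert b.com -> 10.0.0.4 (expiry=97+10=107). clock=97
Op 26: tick 8 -> clock=105.
Op 27: tick 5 -> clock=110. purged={b.com}
lookup c.com: not in cache (expired or never inserted)

Answer: NXDOMAIN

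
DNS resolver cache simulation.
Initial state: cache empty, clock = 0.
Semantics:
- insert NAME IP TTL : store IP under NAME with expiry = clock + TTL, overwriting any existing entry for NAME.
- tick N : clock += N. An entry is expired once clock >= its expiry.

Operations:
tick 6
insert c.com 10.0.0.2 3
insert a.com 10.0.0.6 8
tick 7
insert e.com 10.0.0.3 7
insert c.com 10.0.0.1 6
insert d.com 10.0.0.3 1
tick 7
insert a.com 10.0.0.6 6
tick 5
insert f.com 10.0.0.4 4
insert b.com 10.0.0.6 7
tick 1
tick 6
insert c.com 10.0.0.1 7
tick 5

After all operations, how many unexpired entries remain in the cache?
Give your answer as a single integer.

Op 1: tick 6 -> clock=6.
Op 2: insert c.com -> 10.0.0.2 (expiry=6+3=9). clock=6
Op 3: insert a.com -> 10.0.0.6 (expiry=6+8=14). clock=6
Op 4: tick 7 -> clock=13. purged={c.com}
Op 5: insert e.com -> 10.0.0.3 (expiry=13+7=20). clock=13
Op 6: insert c.com -> 10.0.0.1 (expiry=13+6=19). clock=13
Op 7: insert d.com -> 10.0.0.3 (expiry=13+1=14). clock=13
Op 8: tick 7 -> clock=20. purged={a.com,c.com,d.com,e.com}
Op 9: insert a.com -> 10.0.0.6 (expiry=20+6=26). clock=20
Op 10: tick 5 -> clock=25.
Op 11: insert f.com -> 10.0.0.4 (expiry=25+4=29). clock=25
Op 12: insert b.com -> 10.0.0.6 (expiry=25+7=32). clock=25
Op 13: tick 1 -> clock=26. purged={a.com}
Op 14: tick 6 -> clock=32. purged={b.com,f.com}
Op 15: insert c.com -> 10.0.0.1 (expiry=32+7=39). clock=32
Op 16: tick 5 -> clock=37.
Final cache (unexpired): {c.com} -> size=1

Answer: 1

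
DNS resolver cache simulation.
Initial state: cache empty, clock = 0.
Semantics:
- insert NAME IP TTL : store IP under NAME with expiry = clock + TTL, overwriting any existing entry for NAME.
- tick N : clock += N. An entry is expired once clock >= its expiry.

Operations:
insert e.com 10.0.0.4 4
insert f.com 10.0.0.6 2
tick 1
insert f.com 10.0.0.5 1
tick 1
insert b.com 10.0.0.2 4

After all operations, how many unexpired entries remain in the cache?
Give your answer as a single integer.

Op 1: insert e.com -> 10.0.0.4 (expiry=0+4=4). clock=0
Op 2: insert f.com -> 10.0.0.6 (expiry=0+2=2). clock=0
Op 3: tick 1 -> clock=1.
Op 4: insert f.com -> 10.0.0.5 (expiry=1+1=2). clock=1
Op 5: tick 1 -> clock=2. purged={f.com}
Op 6: insert b.com -> 10.0.0.2 (expiry=2+4=6). clock=2
Final cache (unexpired): {b.com,e.com} -> size=2

Answer: 2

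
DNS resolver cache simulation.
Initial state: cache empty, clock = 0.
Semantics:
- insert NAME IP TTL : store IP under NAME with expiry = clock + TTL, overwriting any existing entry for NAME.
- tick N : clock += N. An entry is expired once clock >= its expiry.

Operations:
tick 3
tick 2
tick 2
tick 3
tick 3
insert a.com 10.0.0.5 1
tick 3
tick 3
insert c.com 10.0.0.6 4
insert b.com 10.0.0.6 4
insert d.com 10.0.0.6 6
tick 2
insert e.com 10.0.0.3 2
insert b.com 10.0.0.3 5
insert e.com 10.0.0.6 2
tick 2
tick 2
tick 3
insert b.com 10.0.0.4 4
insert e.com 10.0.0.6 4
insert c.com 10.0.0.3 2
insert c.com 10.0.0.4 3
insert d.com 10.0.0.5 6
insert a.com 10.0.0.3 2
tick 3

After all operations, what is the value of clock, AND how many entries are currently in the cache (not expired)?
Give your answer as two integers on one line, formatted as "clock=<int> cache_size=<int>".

Op 1: tick 3 -> clock=3.
Op 2: tick 2 -> clock=5.
Op 3: tick 2 -> clock=7.
Op 4: tick 3 -> clock=10.
Op 5: tick 3 -> clock=13.
Op 6: insert a.com -> 10.0.0.5 (expiry=13+1=14). clock=13
Op 7: tick 3 -> clock=16. purged={a.com}
Op 8: tick 3 -> clock=19.
Op 9: insert c.com -> 10.0.0.6 (expiry=19+4=23). clock=19
Op 10: insert b.com -> 10.0.0.6 (expiry=19+4=23). clock=19
Op 11: insert d.com -> 10.0.0.6 (expiry=19+6=25). clock=19
Op 12: tick 2 -> clock=21.
Op 13: insert e.com -> 10.0.0.3 (expiry=21+2=23). clock=21
Op 14: insert b.com -> 10.0.0.3 (expiry=21+5=26). clock=21
Op 15: insert e.com -> 10.0.0.6 (expiry=21+2=23). clock=21
Op 16: tick 2 -> clock=23. purged={c.com,e.com}
Op 17: tick 2 -> clock=25. purged={d.com}
Op 18: tick 3 -> clock=28. purged={b.com}
Op 19: insert b.com -> 10.0.0.4 (expiry=28+4=32). clock=28
Op 20: insert e.com -> 10.0.0.6 (expiry=28+4=32). clock=28
Op 21: insert c.com -> 10.0.0.3 (expiry=28+2=30). clock=28
Op 22: insert c.com -> 10.0.0.4 (expiry=28+3=31). clock=28
Op 23: insert d.com -> 10.0.0.5 (expiry=28+6=34). clock=28
Op 24: insert a.com -> 10.0.0.3 (expiry=28+2=30). clock=28
Op 25: tick 3 -> clock=31. purged={a.com,c.com}
Final clock = 31
Final cache (unexpired): {b.com,d.com,e.com} -> size=3

Answer: clock=31 cache_size=3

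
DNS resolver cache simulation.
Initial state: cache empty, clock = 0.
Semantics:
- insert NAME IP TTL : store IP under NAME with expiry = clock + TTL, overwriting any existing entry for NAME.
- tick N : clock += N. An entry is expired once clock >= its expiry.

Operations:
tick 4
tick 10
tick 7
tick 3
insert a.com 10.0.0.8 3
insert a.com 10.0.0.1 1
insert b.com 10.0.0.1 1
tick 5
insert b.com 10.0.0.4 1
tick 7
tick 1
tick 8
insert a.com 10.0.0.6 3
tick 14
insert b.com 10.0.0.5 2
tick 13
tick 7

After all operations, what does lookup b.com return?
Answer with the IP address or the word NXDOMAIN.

Op 1: tick 4 -> clock=4.
Op 2: tick 10 -> clock=14.
Op 3: tick 7 -> clock=21.
Op 4: tick 3 -> clock=24.
Op 5: insert a.com -> 10.0.0.8 (expiry=24+3=27). clock=24
Op 6: insert a.com -> 10.0.0.1 (expiry=24+1=25). clock=24
Op 7: insert b.com -> 10.0.0.1 (expiry=24+1=25). clock=24
Op 8: tick 5 -> clock=29. purged={a.com,b.com}
Op 9: insert b.com -> 10.0.0.4 (expiry=29+1=30). clock=29
Op 10: tick 7 -> clock=36. purged={b.com}
Op 11: tick 1 -> clock=37.
Op 12: tick 8 -> clock=45.
Op 13: insert a.com -> 10.0.0.6 (expiry=45+3=48). clock=45
Op 14: tick 14 -> clock=59. purged={a.com}
Op 15: insert b.com -> 10.0.0.5 (expiry=59+2=61). clock=59
Op 16: tick 13 -> clock=72. purged={b.com}
Op 17: tick 7 -> clock=79.
lookup b.com: not in cache (expired or never inserted)

Answer: NXDOMAIN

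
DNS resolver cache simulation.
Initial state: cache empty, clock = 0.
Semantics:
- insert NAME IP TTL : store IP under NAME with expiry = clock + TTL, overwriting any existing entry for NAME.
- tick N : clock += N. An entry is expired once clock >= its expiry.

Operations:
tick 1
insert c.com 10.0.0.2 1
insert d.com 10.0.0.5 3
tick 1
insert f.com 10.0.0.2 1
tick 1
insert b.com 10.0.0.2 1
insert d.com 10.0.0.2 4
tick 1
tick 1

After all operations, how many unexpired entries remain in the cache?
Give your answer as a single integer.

Answer: 1

Derivation:
Op 1: tick 1 -> clock=1.
Op 2: insert c.com -> 10.0.0.2 (expiry=1+1=2). clock=1
Op 3: insert d.com -> 10.0.0.5 (expiry=1+3=4). clock=1
Op 4: tick 1 -> clock=2. purged={c.com}
Op 5: insert f.com -> 10.0.0.2 (expiry=2+1=3). clock=2
Op 6: tick 1 -> clock=3. purged={f.com}
Op 7: insert b.com -> 10.0.0.2 (expiry=3+1=4). clock=3
Op 8: insert d.com -> 10.0.0.2 (expiry=3+4=7). clock=3
Op 9: tick 1 -> clock=4. purged={b.com}
Op 10: tick 1 -> clock=5.
Final cache (unexpired): {d.com} -> size=1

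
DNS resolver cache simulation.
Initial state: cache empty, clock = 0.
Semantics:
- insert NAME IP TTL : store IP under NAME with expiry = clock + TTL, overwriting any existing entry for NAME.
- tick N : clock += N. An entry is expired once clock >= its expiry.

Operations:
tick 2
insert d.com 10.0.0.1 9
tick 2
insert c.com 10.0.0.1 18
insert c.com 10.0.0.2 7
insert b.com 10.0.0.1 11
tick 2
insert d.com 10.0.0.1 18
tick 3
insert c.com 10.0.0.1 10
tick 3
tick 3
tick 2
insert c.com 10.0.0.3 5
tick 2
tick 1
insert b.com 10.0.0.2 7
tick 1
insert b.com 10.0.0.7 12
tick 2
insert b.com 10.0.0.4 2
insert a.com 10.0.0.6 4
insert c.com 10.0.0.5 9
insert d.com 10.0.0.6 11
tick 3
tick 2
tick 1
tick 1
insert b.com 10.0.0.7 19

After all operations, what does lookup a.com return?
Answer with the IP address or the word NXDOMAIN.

Answer: NXDOMAIN

Derivation:
Op 1: tick 2 -> clock=2.
Op 2: insert d.com -> 10.0.0.1 (expiry=2+9=11). clock=2
Op 3: tick 2 -> clock=4.
Op 4: insert c.com -> 10.0.0.1 (expiry=4+18=22). clock=4
Op 5: insert c.com -> 10.0.0.2 (expiry=4+7=11). clock=4
Op 6: insert b.com -> 10.0.0.1 (expiry=4+11=15). clock=4
Op 7: tick 2 -> clock=6.
Op 8: insert d.com -> 10.0.0.1 (expiry=6+18=24). clock=6
Op 9: tick 3 -> clock=9.
Op 10: insert c.com -> 10.0.0.1 (expiry=9+10=19). clock=9
Op 11: tick 3 -> clock=12.
Op 12: tick 3 -> clock=15. purged={b.com}
Op 13: tick 2 -> clock=17.
Op 14: insert c.com -> 10.0.0.3 (expiry=17+5=22). clock=17
Op 15: tick 2 -> clock=19.
Op 16: tick 1 -> clock=20.
Op 17: insert b.com -> 10.0.0.2 (expiry=20+7=27). clock=20
Op 18: tick 1 -> clock=21.
Op 19: insert b.com -> 10.0.0.7 (expiry=21+12=33). clock=21
Op 20: tick 2 -> clock=23. purged={c.com}
Op 21: insert b.com -> 10.0.0.4 (expiry=23+2=25). clock=23
Op 22: insert a.com -> 10.0.0.6 (expiry=23+4=27). clock=23
Op 23: insert c.com -> 10.0.0.5 (expiry=23+9=32). clock=23
Op 24: insert d.com -> 10.0.0.6 (expiry=23+11=34). clock=23
Op 25: tick 3 -> clock=26. purged={b.com}
Op 26: tick 2 -> clock=28. purged={a.com}
Op 27: tick 1 -> clock=29.
Op 28: tick 1 -> clock=30.
Op 29: insert b.com -> 10.0.0.7 (expiry=30+19=49). clock=30
lookup a.com: not in cache (expired or never inserted)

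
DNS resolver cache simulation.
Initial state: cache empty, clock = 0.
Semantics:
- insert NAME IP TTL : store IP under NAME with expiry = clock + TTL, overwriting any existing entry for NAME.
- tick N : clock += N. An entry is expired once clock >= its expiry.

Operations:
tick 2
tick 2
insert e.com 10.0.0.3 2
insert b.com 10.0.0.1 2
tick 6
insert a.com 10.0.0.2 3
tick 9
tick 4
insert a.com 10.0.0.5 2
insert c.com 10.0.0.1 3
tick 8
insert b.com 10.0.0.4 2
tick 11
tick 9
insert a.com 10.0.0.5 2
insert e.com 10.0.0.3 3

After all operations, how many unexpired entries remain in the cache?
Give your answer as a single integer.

Op 1: tick 2 -> clock=2.
Op 2: tick 2 -> clock=4.
Op 3: insert e.com -> 10.0.0.3 (expiry=4+2=6). clock=4
Op 4: insert b.com -> 10.0.0.1 (expiry=4+2=6). clock=4
Op 5: tick 6 -> clock=10. purged={b.com,e.com}
Op 6: insert a.com -> 10.0.0.2 (expiry=10+3=13). clock=10
Op 7: tick 9 -> clock=19. purged={a.com}
Op 8: tick 4 -> clock=23.
Op 9: insert a.com -> 10.0.0.5 (expiry=23+2=25). clock=23
Op 10: insert c.com -> 10.0.0.1 (expiry=23+3=26). clock=23
Op 11: tick 8 -> clock=31. purged={a.com,c.com}
Op 12: insert b.com -> 10.0.0.4 (expiry=31+2=33). clock=31
Op 13: tick 11 -> clock=42. purged={b.com}
Op 14: tick 9 -> clock=51.
Op 15: insert a.com -> 10.0.0.5 (expiry=51+2=53). clock=51
Op 16: insert e.com -> 10.0.0.3 (expiry=51+3=54). clock=51
Final cache (unexpired): {a.com,e.com} -> size=2

Answer: 2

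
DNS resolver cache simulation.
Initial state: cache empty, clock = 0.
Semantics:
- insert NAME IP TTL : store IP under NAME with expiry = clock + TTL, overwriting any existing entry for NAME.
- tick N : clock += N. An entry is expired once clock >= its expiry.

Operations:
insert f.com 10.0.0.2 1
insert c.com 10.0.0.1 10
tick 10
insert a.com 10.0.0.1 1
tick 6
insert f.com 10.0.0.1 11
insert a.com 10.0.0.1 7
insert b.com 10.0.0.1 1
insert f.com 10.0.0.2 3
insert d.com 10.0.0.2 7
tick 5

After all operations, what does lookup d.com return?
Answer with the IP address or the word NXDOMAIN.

Answer: 10.0.0.2

Derivation:
Op 1: insert f.com -> 10.0.0.2 (expiry=0+1=1). clock=0
Op 2: insert c.com -> 10.0.0.1 (expiry=0+10=10). clock=0
Op 3: tick 10 -> clock=10. purged={c.com,f.com}
Op 4: insert a.com -> 10.0.0.1 (expiry=10+1=11). clock=10
Op 5: tick 6 -> clock=16. purged={a.com}
Op 6: insert f.com -> 10.0.0.1 (expiry=16+11=27). clock=16
Op 7: insert a.com -> 10.0.0.1 (expiry=16+7=23). clock=16
Op 8: insert b.com -> 10.0.0.1 (expiry=16+1=17). clock=16
Op 9: insert f.com -> 10.0.0.2 (expiry=16+3=19). clock=16
Op 10: insert d.com -> 10.0.0.2 (expiry=16+7=23). clock=16
Op 11: tick 5 -> clock=21. purged={b.com,f.com}
lookup d.com: present, ip=10.0.0.2 expiry=23 > clock=21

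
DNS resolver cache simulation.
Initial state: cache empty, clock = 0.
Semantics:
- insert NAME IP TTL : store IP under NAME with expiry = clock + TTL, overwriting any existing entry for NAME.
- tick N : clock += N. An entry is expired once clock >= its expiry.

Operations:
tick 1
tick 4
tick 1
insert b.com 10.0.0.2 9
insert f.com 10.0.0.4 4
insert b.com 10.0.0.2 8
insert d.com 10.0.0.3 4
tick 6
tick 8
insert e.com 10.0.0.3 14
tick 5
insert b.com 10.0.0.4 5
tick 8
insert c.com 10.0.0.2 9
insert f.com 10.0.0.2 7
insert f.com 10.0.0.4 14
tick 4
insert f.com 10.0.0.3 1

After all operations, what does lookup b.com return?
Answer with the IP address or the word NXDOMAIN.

Op 1: tick 1 -> clock=1.
Op 2: tick 4 -> clock=5.
Op 3: tick 1 -> clock=6.
Op 4: insert b.com -> 10.0.0.2 (expiry=6+9=15). clock=6
Op 5: insert f.com -> 10.0.0.4 (expiry=6+4=10). clock=6
Op 6: insert b.com -> 10.0.0.2 (expiry=6+8=14). clock=6
Op 7: insert d.com -> 10.0.0.3 (expiry=6+4=10). clock=6
Op 8: tick 6 -> clock=12. purged={d.com,f.com}
Op 9: tick 8 -> clock=20. purged={b.com}
Op 10: insert e.com -> 10.0.0.3 (expiry=20+14=34). clock=20
Op 11: tick 5 -> clock=25.
Op 12: insert b.com -> 10.0.0.4 (expiry=25+5=30). clock=25
Op 13: tick 8 -> clock=33. purged={b.com}
Op 14: insert c.com -> 10.0.0.2 (expiry=33+9=42). clock=33
Op 15: insert f.com -> 10.0.0.2 (expiry=33+7=40). clock=33
Op 16: insert f.com -> 10.0.0.4 (expiry=33+14=47). clock=33
Op 17: tick 4 -> clock=37. purged={e.com}
Op 18: insert f.com -> 10.0.0.3 (expiry=37+1=38). clock=37
lookup b.com: not in cache (expired or never inserted)

Answer: NXDOMAIN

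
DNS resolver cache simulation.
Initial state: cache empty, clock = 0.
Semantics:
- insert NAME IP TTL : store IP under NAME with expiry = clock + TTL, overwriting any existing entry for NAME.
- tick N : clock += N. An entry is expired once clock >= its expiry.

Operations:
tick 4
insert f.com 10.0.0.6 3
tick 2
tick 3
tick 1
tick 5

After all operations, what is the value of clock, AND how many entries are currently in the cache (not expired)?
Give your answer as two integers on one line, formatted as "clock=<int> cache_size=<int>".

Answer: clock=15 cache_size=0

Derivation:
Op 1: tick 4 -> clock=4.
Op 2: insert f.com -> 10.0.0.6 (expiry=4+3=7). clock=4
Op 3: tick 2 -> clock=6.
Op 4: tick 3 -> clock=9. purged={f.com}
Op 5: tick 1 -> clock=10.
Op 6: tick 5 -> clock=15.
Final clock = 15
Final cache (unexpired): {} -> size=0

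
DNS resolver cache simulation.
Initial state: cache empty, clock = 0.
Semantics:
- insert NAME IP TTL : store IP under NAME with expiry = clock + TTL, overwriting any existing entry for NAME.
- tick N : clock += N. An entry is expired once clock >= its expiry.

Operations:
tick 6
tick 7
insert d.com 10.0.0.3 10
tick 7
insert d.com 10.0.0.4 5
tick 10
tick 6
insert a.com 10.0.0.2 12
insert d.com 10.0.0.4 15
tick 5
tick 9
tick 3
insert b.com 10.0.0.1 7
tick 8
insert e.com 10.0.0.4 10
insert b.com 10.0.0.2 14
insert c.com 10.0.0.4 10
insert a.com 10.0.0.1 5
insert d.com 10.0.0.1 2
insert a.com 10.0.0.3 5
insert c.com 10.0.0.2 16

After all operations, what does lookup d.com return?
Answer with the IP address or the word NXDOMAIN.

Op 1: tick 6 -> clock=6.
Op 2: tick 7 -> clock=13.
Op 3: insert d.com -> 10.0.0.3 (expiry=13+10=23). clock=13
Op 4: tick 7 -> clock=20.
Op 5: insert d.com -> 10.0.0.4 (expiry=20+5=25). clock=20
Op 6: tick 10 -> clock=30. purged={d.com}
Op 7: tick 6 -> clock=36.
Op 8: insert a.com -> 10.0.0.2 (expiry=36+12=48). clock=36
Op 9: insert d.com -> 10.0.0.4 (expiry=36+15=51). clock=36
Op 10: tick 5 -> clock=41.
Op 11: tick 9 -> clock=50. purged={a.com}
Op 12: tick 3 -> clock=53. purged={d.com}
Op 13: insert b.com -> 10.0.0.1 (expiry=53+7=60). clock=53
Op 14: tick 8 -> clock=61. purged={b.com}
Op 15: insert e.com -> 10.0.0.4 (expiry=61+10=71). clock=61
Op 16: insert b.com -> 10.0.0.2 (expiry=61+14=75). clock=61
Op 17: insert c.com -> 10.0.0.4 (expiry=61+10=71). clock=61
Op 18: insert a.com -> 10.0.0.1 (expiry=61+5=66). clock=61
Op 19: insert d.com -> 10.0.0.1 (expiry=61+2=63). clock=61
Op 20: insert a.com -> 10.0.0.3 (expiry=61+5=66). clock=61
Op 21: insert c.com -> 10.0.0.2 (expiry=61+16=77). clock=61
lookup d.com: present, ip=10.0.0.1 expiry=63 > clock=61

Answer: 10.0.0.1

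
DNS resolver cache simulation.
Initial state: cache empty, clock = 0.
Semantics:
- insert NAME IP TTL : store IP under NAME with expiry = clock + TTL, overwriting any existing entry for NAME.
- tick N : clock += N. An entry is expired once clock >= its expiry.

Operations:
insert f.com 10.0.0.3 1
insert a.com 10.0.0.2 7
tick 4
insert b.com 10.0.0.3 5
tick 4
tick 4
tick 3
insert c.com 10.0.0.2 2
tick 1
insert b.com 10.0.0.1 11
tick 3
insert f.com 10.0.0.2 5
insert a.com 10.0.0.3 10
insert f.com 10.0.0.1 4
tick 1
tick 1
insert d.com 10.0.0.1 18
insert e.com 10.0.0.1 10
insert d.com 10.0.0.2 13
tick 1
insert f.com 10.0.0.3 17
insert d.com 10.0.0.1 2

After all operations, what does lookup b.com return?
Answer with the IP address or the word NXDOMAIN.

Op 1: insert f.com -> 10.0.0.3 (expiry=0+1=1). clock=0
Op 2: insert a.com -> 10.0.0.2 (expiry=0+7=7). clock=0
Op 3: tick 4 -> clock=4. purged={f.com}
Op 4: insert b.com -> 10.0.0.3 (expiry=4+5=9). clock=4
Op 5: tick 4 -> clock=8. purged={a.com}
Op 6: tick 4 -> clock=12. purged={b.com}
Op 7: tick 3 -> clock=15.
Op 8: insert c.com -> 10.0.0.2 (expiry=15+2=17). clock=15
Op 9: tick 1 -> clock=16.
Op 10: insert b.com -> 10.0.0.1 (expiry=16+11=27). clock=16
Op 11: tick 3 -> clock=19. purged={c.com}
Op 12: insert f.com -> 10.0.0.2 (expiry=19+5=24). clock=19
Op 13: insert a.com -> 10.0.0.3 (expiry=19+10=29). clock=19
Op 14: insert f.com -> 10.0.0.1 (expiry=19+4=23). clock=19
Op 15: tick 1 -> clock=20.
Op 16: tick 1 -> clock=21.
Op 17: insert d.com -> 10.0.0.1 (expiry=21+18=39). clock=21
Op 18: insert e.com -> 10.0.0.1 (expiry=21+10=31). clock=21
Op 19: insert d.com -> 10.0.0.2 (expiry=21+13=34). clock=21
Op 20: tick 1 -> clock=22.
Op 21: insert f.com -> 10.0.0.3 (expiry=22+17=39). clock=22
Op 22: insert d.com -> 10.0.0.1 (expiry=22+2=24). clock=22
lookup b.com: present, ip=10.0.0.1 expiry=27 > clock=22

Answer: 10.0.0.1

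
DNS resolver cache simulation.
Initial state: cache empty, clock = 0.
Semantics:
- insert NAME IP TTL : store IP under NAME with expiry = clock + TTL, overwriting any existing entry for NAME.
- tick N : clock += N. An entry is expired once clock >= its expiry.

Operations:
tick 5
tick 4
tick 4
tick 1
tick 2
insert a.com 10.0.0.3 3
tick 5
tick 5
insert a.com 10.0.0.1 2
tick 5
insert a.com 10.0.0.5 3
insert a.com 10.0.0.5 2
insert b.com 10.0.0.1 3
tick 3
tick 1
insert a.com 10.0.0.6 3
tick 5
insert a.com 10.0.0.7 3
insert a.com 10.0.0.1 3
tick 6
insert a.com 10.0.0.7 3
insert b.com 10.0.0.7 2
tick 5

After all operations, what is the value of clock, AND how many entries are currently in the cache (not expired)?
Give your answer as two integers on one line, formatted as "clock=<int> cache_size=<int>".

Op 1: tick 5 -> clock=5.
Op 2: tick 4 -> clock=9.
Op 3: tick 4 -> clock=13.
Op 4: tick 1 -> clock=14.
Op 5: tick 2 -> clock=16.
Op 6: insert a.com -> 10.0.0.3 (expiry=16+3=19). clock=16
Op 7: tick 5 -> clock=21. purged={a.com}
Op 8: tick 5 -> clock=26.
Op 9: insert a.com -> 10.0.0.1 (expiry=26+2=28). clock=26
Op 10: tick 5 -> clock=31. purged={a.com}
Op 11: insert a.com -> 10.0.0.5 (expiry=31+3=34). clock=31
Op 12: insert a.com -> 10.0.0.5 (expiry=31+2=33). clock=31
Op 13: insert b.com -> 10.0.0.1 (expiry=31+3=34). clock=31
Op 14: tick 3 -> clock=34. purged={a.com,b.com}
Op 15: tick 1 -> clock=35.
Op 16: insert a.com -> 10.0.0.6 (expiry=35+3=38). clock=35
Op 17: tick 5 -> clock=40. purged={a.com}
Op 18: insert a.com -> 10.0.0.7 (expiry=40+3=43). clock=40
Op 19: insert a.com -> 10.0.0.1 (expiry=40+3=43). clock=40
Op 20: tick 6 -> clock=46. purged={a.com}
Op 21: insert a.com -> 10.0.0.7 (expiry=46+3=49). clock=46
Op 22: insert b.com -> 10.0.0.7 (expiry=46+2=48). clock=46
Op 23: tick 5 -> clock=51. purged={a.com,b.com}
Final clock = 51
Final cache (unexpired): {} -> size=0

Answer: clock=51 cache_size=0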